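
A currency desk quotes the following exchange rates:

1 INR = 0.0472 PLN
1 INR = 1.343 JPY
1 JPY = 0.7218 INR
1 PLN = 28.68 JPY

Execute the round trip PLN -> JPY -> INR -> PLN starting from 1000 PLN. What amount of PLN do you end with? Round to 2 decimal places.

977.10

1000 PLN × 28.68 = 28680 JPY
28680 JPY × 0.7218 = 20701.224 INR
20701.224 INR × 0.0472 = 977.0977728 PLN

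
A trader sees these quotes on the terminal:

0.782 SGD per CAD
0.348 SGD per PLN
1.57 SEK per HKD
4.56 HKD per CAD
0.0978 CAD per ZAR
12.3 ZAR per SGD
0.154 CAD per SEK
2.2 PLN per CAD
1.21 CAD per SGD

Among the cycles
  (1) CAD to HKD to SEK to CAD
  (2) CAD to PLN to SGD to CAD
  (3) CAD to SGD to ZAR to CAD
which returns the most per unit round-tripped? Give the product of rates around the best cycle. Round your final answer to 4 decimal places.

(1) 4.56 × 1.57 × 0.154 = 1.10252
(2) 2.2 × 0.348 × 1.21 = 0.92638
(3) 0.782 × 12.3 × 0.0978 = 0.94070
Highest is cycle (1) at 1.1025 (>1, arbitrage).

1.1025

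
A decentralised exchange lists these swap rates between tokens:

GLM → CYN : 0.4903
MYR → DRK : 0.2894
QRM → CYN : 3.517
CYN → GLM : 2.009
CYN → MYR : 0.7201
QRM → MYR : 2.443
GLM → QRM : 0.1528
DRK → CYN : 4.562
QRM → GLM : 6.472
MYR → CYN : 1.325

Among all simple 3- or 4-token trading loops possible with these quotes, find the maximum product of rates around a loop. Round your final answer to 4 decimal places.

1.0796

GLM→QRM→CYN→GLM: 0.1528 × 3.517 × 2.009 = 1.07963
MYR→CYN→GLM→QRM→MYR: 1.325 × 2.009 × 0.1528 × 2.443 = 0.99367
MYR→DRK→CYN→MYR: 0.2894 × 4.562 × 0.7201 = 0.95071
Maximum is GLM→QRM→CYN→GLM at 1.0796; arbitrage exists.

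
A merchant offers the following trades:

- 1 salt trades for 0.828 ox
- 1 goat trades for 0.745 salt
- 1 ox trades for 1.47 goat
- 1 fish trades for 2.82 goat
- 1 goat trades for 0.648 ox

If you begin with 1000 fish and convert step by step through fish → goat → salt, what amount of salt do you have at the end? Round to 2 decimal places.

1000 fish × 2.82 = 2820 goat
2820 goat × 0.745 = 2100.9 salt

2100.90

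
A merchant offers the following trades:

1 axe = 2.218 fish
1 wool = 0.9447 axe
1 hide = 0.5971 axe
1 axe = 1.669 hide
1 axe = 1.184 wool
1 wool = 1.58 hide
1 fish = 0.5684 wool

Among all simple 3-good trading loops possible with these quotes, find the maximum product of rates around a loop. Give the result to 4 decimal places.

fish→wool→axe→fish: 0.5684 × 0.9447 × 2.218 = 1.19099
hide→axe→wool→hide: 0.5971 × 1.184 × 1.58 = 1.11701
Maximum is fish→wool→axe→fish at 1.1910; arbitrage exists.

1.1910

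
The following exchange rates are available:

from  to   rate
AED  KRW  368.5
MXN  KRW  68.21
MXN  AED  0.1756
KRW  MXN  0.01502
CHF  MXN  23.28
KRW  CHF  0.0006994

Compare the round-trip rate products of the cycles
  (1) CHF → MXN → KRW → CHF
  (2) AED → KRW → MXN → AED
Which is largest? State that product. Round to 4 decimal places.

1.1106

(1) 23.28 × 68.21 × 0.0006994 = 1.11060
(2) 368.5 × 0.01502 × 0.1756 = 0.97192
Highest is cycle (1) at 1.1106 (>1, arbitrage).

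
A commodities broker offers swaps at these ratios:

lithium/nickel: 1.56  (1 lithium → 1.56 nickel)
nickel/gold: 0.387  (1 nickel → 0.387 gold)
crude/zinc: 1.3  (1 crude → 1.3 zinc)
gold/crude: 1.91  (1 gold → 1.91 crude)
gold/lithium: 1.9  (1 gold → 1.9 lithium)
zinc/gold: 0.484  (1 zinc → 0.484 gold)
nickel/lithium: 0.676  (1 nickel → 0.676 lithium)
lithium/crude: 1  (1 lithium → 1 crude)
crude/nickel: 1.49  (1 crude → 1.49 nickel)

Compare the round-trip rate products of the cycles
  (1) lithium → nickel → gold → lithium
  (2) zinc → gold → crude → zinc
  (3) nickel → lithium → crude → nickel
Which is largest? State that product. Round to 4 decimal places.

(1) 1.56 × 0.387 × 1.9 = 1.14707
(2) 0.484 × 1.91 × 1.3 = 1.20177
(3) 0.676 × 1 × 1.49 = 1.00724
Highest is cycle (2) at 1.2018 (>1, arbitrage).

1.2018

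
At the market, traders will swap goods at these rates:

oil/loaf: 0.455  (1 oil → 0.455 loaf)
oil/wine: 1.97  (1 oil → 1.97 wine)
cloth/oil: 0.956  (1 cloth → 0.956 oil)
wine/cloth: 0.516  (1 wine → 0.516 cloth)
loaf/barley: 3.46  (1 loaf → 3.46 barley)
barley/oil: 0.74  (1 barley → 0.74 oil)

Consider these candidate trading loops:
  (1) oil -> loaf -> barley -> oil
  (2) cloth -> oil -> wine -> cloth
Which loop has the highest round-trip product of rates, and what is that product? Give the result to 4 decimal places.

(1) 0.455 × 3.46 × 0.74 = 1.16498
(2) 0.956 × 1.97 × 0.516 = 0.97179
Highest is cycle (1) at 1.1650 (>1, arbitrage).

1.1650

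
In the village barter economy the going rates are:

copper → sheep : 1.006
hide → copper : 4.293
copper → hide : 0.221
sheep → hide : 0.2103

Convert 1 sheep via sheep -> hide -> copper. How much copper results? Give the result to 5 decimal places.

0.90282

1 sheep × 0.2103 = 0.2103 hide
0.2103 hide × 4.293 = 0.9028179 copper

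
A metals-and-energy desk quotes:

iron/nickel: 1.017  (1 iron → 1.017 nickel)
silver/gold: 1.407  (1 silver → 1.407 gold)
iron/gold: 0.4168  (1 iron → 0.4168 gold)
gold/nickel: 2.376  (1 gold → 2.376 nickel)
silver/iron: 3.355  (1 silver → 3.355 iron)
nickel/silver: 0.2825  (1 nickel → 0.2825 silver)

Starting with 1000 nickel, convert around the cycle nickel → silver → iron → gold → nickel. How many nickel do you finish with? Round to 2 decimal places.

1000 nickel × 0.2825 = 282.5 silver
282.5 silver × 3.355 = 947.7875 iron
947.7875 iron × 0.4168 = 395.03783 gold
395.03783 gold × 2.376 = 938.60988408 nickel

938.61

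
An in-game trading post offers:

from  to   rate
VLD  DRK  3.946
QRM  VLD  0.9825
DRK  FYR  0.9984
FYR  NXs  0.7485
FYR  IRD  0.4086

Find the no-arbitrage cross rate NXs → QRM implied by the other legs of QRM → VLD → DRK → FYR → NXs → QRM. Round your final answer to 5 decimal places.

Known legs of the cycle: 0.9825 × 3.946 × 0.9984 × 0.7485 = 2.897250303168
For no arbitrage the full-cycle product must be 1, so the missing rate is 1 / 2.897250303168 ≈ 0.3451549.

0.34515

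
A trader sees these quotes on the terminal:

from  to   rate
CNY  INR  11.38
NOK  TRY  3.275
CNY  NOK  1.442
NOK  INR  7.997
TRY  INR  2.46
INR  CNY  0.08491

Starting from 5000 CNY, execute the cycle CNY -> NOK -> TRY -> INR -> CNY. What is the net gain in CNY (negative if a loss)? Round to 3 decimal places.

-67.802

5000 CNY × 1.442 = 7210 NOK
7210 NOK × 3.275 = 23612.75 TRY
23612.75 TRY × 2.46 = 58087.365 INR
58087.365 INR × 0.08491 = 4932.19816215 CNY
Net change: 4932.19816215 − 5000 = -67.80183785 CNY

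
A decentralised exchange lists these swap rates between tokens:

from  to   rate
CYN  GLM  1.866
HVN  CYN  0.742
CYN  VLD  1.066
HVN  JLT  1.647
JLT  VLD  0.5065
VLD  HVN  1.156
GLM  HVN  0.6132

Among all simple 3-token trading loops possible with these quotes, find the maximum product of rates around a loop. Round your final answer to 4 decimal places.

JLT→VLD→HVN→JLT: 0.5065 × 1.156 × 1.647 = 0.96434
VLD→HVN→CYN→VLD: 1.156 × 0.742 × 1.066 = 0.91436
GLM→HVN→CYN→GLM: 0.6132 × 0.742 × 1.866 = 0.84902
Maximum is JLT→VLD→HVN→JLT at 0.9643; no arbitrage — every cycle loses value.

0.9643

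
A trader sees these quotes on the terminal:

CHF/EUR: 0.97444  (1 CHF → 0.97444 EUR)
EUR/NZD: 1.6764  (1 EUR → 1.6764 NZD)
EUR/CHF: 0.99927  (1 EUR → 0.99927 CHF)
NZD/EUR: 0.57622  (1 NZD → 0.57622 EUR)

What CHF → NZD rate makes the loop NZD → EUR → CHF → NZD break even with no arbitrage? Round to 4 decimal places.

1.7367

Known legs of the cycle: 0.57622 × 0.99927 = 0.5757993594
For no arbitrage the full-cycle product must be 1, so the missing rate is 1 / 0.5757993594 ≈ 1.736716.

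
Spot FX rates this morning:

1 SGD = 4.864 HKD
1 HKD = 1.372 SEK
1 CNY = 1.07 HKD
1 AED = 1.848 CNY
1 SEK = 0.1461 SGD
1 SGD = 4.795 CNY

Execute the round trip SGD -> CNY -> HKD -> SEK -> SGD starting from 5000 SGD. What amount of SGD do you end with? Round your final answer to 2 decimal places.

5000 SGD × 4.795 = 23975 CNY
23975 CNY × 1.07 = 25653.25 HKD
25653.25 HKD × 1.372 = 35196.259 SEK
35196.259 SEK × 0.1461 = 5142.1734399 SGD

5142.17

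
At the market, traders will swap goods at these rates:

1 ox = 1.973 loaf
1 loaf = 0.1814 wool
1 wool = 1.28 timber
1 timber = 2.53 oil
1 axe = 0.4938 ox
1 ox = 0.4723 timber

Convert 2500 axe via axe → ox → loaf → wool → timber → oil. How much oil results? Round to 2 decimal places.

1430.82

2500 axe × 0.4938 = 1234.5 ox
1234.5 ox × 1.973 = 2435.6685 loaf
2435.6685 loaf × 0.1814 = 441.8302659 wool
441.8302659 wool × 1.28 = 565.542740352 timber
565.542740352 timber × 2.53 = 1430.82313309056 oil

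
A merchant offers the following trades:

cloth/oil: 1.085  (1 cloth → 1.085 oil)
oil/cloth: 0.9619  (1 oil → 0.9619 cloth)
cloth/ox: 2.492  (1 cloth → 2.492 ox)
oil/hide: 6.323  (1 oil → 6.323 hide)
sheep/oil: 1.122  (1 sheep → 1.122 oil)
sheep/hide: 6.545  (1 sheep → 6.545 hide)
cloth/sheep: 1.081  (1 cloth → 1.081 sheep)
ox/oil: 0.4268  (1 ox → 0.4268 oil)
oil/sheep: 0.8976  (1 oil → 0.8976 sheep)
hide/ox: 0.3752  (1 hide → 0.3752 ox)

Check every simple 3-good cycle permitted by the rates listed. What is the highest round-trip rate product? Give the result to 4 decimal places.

1.1667

cloth→sheep→oil→cloth: 1.081 × 1.122 × 0.9619 = 1.16667
cloth→ox→oil→cloth: 2.492 × 0.4268 × 0.9619 = 1.02306
oil→hide→ox→oil: 6.323 × 0.3752 × 0.4268 = 1.01254
Maximum is cloth→sheep→oil→cloth at 1.1667; arbitrage exists.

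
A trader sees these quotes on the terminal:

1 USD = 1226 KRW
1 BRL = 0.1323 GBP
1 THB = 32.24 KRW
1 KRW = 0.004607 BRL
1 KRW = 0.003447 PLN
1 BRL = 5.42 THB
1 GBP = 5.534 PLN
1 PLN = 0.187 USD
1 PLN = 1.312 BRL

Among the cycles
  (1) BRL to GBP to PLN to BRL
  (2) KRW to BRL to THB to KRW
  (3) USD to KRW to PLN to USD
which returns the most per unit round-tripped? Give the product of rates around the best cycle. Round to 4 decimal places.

0.9606

(1) 0.1323 × 5.534 × 1.312 = 0.96058
(2) 0.004607 × 5.42 × 32.24 = 0.80503
(3) 1226 × 0.003447 × 0.187 = 0.79027
Highest is cycle (1) at 0.9606 (≤1, no arbitrage).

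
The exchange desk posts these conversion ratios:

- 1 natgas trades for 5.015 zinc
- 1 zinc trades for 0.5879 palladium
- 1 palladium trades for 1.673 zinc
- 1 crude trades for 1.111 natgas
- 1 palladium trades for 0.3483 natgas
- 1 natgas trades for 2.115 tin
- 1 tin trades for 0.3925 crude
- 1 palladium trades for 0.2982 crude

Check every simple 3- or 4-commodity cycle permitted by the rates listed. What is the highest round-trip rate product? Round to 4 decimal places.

1.0269

zinc→palladium→natgas→zinc: 0.5879 × 0.3483 × 5.015 = 1.02690
zinc→palladium→crude→natgas→zinc: 0.5879 × 0.2982 × 1.111 × 5.015 = 0.97678
crude→natgas→tin→crude: 1.111 × 2.115 × 0.3925 = 0.92228
Maximum is zinc→palladium→natgas→zinc at 1.0269; arbitrage exists.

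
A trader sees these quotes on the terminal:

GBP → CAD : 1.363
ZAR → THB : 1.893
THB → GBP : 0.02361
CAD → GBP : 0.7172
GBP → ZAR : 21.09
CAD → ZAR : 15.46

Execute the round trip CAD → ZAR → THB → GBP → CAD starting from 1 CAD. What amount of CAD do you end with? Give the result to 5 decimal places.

1 CAD × 15.46 = 15.46 ZAR
15.46 ZAR × 1.893 = 29.26578 THB
29.26578 THB × 0.02361 = 0.6909650658 GBP
0.6909650658 GBP × 1.363 = 0.9417853846854 CAD

0.94179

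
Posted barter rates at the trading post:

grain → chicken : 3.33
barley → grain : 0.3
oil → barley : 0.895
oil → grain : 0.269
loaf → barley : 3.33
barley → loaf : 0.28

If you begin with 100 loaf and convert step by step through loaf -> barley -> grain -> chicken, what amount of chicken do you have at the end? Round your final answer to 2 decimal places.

332.67

100 loaf × 3.33 = 333 barley
333 barley × 0.3 = 99.9 grain
99.9 grain × 3.33 = 332.667 chicken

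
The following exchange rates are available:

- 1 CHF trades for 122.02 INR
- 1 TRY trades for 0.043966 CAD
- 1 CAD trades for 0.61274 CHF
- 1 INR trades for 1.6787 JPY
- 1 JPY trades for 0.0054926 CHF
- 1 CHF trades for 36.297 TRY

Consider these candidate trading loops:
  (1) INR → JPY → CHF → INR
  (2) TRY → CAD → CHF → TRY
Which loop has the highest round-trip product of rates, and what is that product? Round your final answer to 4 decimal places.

(1) 1.6787 × 0.0054926 × 122.02 = 1.12508
(2) 0.043966 × 0.61274 × 36.297 = 0.97783
Highest is cycle (1) at 1.1251 (>1, arbitrage).

1.1251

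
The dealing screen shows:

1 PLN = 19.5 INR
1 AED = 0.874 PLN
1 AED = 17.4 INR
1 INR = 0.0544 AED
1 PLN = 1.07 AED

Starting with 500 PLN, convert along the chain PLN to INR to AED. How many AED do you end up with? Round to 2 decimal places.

500 PLN × 19.5 = 9750 INR
9750 INR × 0.0544 = 530.4 AED

530.40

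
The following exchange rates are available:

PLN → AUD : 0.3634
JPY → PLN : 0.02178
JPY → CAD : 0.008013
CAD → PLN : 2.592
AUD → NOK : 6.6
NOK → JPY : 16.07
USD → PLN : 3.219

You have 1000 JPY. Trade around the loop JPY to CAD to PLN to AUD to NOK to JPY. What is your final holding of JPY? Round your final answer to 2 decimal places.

800.52

1000 JPY × 0.008013 = 8.013 CAD
8.013 CAD × 2.592 = 20.769696 PLN
20.769696 PLN × 0.3634 = 7.5477075264 AUD
7.5477075264 AUD × 6.6 = 49.81486967424 NOK
49.81486967424 NOK × 16.07 = 800.5249556650368 JPY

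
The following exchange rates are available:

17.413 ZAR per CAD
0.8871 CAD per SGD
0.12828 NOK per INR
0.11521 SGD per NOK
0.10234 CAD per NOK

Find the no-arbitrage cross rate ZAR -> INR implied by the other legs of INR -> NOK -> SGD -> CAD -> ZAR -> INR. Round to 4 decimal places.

4.3803

Known legs of the cycle: 0.12828 × 0.11521 × 0.8871 × 17.413 = 0.22829442557533524
For no arbitrage the full-cycle product must be 1, so the missing rate is 1 / 0.22829442557533524 ≈ 4.380308.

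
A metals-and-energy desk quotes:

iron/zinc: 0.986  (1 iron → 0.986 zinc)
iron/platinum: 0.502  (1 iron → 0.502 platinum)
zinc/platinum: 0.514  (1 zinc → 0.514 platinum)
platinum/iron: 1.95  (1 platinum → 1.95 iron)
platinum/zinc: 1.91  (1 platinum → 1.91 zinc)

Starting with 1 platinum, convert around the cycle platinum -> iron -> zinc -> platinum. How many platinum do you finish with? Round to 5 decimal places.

0.98827

1 platinum × 1.95 = 1.95 iron
1.95 iron × 0.986 = 1.9227 zinc
1.9227 zinc × 0.514 = 0.9882678 platinum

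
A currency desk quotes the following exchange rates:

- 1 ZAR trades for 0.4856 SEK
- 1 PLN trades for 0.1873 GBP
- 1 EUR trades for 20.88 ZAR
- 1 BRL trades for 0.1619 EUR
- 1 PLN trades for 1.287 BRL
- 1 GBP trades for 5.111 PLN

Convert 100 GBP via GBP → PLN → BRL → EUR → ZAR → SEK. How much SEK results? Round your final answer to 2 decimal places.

100 GBP × 5.111 = 511.1 PLN
511.1 PLN × 1.287 = 657.7857 BRL
657.7857 BRL × 0.1619 = 106.49550483 EUR
106.49550483 EUR × 20.88 = 2223.6261408504 ZAR
2223.6261408504 ZAR × 0.4856 = 1079.79285399695424 SEK

1079.79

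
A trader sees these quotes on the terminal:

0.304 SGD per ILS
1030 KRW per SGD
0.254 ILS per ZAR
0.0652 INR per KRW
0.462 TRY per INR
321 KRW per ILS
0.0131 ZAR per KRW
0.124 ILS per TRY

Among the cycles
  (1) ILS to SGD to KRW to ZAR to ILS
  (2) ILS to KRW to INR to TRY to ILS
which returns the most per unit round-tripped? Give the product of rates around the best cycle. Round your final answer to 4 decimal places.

1.1990

(1) 0.304 × 1030 × 0.0131 × 0.254 = 1.04188
(2) 321 × 0.0652 × 0.462 × 0.124 = 1.19899
Highest is cycle (2) at 1.1990 (>1, arbitrage).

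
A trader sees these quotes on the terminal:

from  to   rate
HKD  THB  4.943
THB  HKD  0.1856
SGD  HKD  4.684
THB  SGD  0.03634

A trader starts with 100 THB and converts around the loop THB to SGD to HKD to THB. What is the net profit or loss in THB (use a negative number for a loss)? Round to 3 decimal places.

100 THB × 0.03634 = 3.634 SGD
3.634 SGD × 4.684 = 17.021656 HKD
17.021656 HKD × 4.943 = 84.138045608 THB
Net change: 84.138045608 − 100 = -15.861954392 THB

-15.862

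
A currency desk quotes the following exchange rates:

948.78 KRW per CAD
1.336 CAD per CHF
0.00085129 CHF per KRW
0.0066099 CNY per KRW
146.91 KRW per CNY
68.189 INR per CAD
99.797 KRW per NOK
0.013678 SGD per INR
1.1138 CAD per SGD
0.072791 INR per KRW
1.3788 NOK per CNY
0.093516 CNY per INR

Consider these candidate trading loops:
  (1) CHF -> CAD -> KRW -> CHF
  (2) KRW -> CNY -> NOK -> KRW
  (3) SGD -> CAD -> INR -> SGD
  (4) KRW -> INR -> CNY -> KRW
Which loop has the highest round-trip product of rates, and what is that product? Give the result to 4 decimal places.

(1) 1.336 × 948.78 × 0.00085129 = 1.07907
(2) 0.0066099 × 1.3788 × 99.797 = 0.90952
(3) 1.1138 × 68.189 × 0.013678 = 1.03883
(4) 0.072791 × 0.093516 × 146.91 = 1.00003
Highest is cycle (1) at 1.0791 (>1, arbitrage).

1.0791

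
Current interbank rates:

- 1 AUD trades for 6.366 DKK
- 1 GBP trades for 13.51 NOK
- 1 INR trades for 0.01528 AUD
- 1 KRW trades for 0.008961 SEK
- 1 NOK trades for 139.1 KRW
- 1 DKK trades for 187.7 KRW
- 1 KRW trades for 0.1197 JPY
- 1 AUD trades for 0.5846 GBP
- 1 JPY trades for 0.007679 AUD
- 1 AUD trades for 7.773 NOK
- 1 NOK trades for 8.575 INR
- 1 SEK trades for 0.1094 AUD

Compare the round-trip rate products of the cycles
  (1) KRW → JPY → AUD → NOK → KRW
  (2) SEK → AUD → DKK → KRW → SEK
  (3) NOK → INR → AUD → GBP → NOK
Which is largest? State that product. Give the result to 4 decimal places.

(1) 0.1197 × 0.007679 × 7.773 × 139.1 = 0.99384
(2) 0.1094 × 6.366 × 187.7 × 0.008961 = 1.17140
(3) 8.575 × 0.01528 × 0.5846 × 13.51 = 1.03484
Highest is cycle (2) at 1.1714 (>1, arbitrage).

1.1714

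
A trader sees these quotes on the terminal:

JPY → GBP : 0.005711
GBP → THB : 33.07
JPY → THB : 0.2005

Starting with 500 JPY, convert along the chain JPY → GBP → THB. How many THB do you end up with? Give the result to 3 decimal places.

94.431

500 JPY × 0.005711 = 2.8555 GBP
2.8555 GBP × 33.07 = 94.431385 THB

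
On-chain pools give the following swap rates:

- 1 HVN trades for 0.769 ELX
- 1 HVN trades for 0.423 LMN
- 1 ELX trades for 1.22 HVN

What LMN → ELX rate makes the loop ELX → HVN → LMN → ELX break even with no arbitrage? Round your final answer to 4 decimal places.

Known legs of the cycle: 1.22 × 0.423 = 0.51606
For no arbitrage the full-cycle product must be 1, so the missing rate is 1 / 0.51606 ≈ 1.937759.

1.9378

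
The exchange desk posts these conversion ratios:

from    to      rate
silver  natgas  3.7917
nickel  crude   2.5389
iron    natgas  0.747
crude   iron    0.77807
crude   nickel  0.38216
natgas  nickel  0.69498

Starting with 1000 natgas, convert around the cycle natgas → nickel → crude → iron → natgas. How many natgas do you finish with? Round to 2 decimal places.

1000 natgas × 0.69498 = 694.98 nickel
694.98 nickel × 2.5389 = 1764.484722 crude
1764.484722 crude × 0.77807 = 1372.89262764654 iron
1372.89262764654 iron × 0.747 = 1025.55079285196538 natgas

1025.55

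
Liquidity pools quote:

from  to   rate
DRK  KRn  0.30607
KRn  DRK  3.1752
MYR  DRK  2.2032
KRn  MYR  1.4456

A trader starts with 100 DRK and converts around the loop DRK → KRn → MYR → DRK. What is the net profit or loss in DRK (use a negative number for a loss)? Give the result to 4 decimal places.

-2.5184

100 DRK × 0.30607 = 30.607 KRn
30.607 KRn × 1.4456 = 44.2454792 MYR
44.2454792 MYR × 2.2032 = 97.48163977344 DRK
Net change: 97.48163977344 − 100 = -2.51836022656 DRK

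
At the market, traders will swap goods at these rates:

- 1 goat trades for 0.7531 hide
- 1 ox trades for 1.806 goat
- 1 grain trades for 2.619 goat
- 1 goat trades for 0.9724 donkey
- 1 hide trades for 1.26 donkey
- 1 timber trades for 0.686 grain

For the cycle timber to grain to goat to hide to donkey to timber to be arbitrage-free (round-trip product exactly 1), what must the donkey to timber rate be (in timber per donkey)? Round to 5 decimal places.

0.58657

Known legs of the cycle: 0.686 × 2.619 × 0.7531 × 1.26 = 1.704836782404
For no arbitrage the full-cycle product must be 1, so the missing rate is 1 / 1.704836782404 ≈ 0.5865664.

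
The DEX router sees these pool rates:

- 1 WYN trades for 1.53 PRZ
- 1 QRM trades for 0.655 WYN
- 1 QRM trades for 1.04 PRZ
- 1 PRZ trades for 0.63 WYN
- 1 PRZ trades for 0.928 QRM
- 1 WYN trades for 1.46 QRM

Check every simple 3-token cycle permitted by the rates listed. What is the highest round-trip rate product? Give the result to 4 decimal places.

PRZ→WYN→QRM→PRZ: 0.63 × 1.46 × 1.04 = 0.95659
PRZ→QRM→WYN→PRZ: 0.928 × 0.655 × 1.53 = 0.93000
Maximum is PRZ→WYN→QRM→PRZ at 0.9566; no arbitrage — every cycle loses value.

0.9566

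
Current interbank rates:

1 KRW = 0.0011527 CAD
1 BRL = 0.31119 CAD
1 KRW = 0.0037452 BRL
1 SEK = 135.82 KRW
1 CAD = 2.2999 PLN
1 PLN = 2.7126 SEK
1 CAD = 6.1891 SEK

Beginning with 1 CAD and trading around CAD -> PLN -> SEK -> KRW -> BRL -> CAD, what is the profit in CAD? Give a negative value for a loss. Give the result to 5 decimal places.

1 CAD × 2.2999 = 2.2999 PLN
2.2999 PLN × 2.7126 = 6.23870874 SEK
6.23870874 SEK × 135.82 = 847.3414210668 KRW
847.3414210668 KRW × 0.0037452 = 3.17346309017937936 BRL
3.17346309017937936 BRL × 0.31119 = 0.9875499790329210630384 CAD
Net change: 0.9875499790329210630384 − 1 = -0.0124500209670789369616 CAD

-0.01245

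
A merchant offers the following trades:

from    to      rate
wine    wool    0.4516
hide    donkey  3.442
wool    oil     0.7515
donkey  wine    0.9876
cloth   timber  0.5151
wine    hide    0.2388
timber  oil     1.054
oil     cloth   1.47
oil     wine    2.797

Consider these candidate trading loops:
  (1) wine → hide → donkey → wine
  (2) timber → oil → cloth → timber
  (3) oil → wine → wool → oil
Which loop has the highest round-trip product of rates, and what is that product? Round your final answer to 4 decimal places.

0.9492

(1) 0.2388 × 3.442 × 0.9876 = 0.81176
(2) 1.054 × 1.47 × 0.5151 = 0.79809
(3) 2.797 × 0.4516 × 0.7515 = 0.94924
Highest is cycle (3) at 0.9492 (≤1, no arbitrage).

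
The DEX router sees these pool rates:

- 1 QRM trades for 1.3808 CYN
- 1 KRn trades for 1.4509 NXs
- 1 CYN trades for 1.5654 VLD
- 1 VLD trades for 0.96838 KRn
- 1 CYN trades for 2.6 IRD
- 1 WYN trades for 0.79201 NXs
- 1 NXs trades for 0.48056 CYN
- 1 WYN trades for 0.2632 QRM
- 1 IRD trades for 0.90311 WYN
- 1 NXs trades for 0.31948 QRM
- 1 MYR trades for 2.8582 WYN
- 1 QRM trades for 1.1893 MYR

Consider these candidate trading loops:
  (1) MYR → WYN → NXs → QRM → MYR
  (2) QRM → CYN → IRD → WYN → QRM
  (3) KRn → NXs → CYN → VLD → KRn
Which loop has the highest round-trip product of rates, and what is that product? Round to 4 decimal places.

(1) 2.8582 × 0.79201 × 0.31948 × 1.1893 = 0.86012
(2) 1.3808 × 2.6 × 0.90311 × 0.2632 = 0.85336
(3) 1.4509 × 0.48056 × 1.5654 × 0.96838 = 1.05695
Highest is cycle (3) at 1.0570 (>1, arbitrage).

1.0570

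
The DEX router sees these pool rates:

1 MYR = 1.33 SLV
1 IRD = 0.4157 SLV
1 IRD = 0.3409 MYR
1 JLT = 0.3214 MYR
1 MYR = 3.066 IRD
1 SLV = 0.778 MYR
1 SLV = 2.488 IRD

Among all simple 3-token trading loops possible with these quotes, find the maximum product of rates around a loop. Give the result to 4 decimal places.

MYR→SLV→IRD→MYR: 1.33 × 2.488 × 0.3409 = 1.12805
MYR→IRD→SLV→MYR: 3.066 × 0.4157 × 0.778 = 0.99159
Maximum is MYR→SLV→IRD→MYR at 1.1281; arbitrage exists.

1.1281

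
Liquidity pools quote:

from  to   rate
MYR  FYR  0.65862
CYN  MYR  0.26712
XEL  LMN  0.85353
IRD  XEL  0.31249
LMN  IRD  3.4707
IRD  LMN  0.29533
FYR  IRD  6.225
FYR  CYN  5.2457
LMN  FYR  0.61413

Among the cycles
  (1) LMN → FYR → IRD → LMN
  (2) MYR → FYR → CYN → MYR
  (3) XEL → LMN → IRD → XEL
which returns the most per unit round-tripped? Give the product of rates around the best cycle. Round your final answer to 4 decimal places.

(1) 0.61413 × 6.225 × 0.29533 = 1.12903
(2) 0.65862 × 5.2457 × 0.26712 = 0.92288
(3) 0.85353 × 3.4707 × 0.31249 = 0.92570
Highest is cycle (1) at 1.1290 (>1, arbitrage).

1.1290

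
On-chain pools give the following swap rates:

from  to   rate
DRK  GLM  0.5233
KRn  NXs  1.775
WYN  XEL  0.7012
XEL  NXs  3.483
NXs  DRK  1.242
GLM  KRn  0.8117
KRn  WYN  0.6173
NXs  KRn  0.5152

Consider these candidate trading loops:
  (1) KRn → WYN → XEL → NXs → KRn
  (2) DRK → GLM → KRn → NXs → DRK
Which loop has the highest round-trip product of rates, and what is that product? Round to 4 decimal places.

(1) 0.6173 × 0.7012 × 3.483 × 0.5152 = 0.77673
(2) 0.5233 × 0.8117 × 1.775 × 1.242 = 0.93641
Highest is cycle (2) at 0.9364 (≤1, no arbitrage).

0.9364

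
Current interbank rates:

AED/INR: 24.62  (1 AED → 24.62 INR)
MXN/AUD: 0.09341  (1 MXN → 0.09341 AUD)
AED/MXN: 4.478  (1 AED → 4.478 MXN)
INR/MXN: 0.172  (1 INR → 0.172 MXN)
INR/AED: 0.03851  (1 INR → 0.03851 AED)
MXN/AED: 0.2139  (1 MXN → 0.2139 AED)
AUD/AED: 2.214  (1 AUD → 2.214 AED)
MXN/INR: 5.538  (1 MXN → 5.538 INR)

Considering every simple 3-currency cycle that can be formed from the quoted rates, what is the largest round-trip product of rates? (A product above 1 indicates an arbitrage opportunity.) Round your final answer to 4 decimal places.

0.9550

MXN→INR→AED→MXN: 5.538 × 0.03851 × 4.478 = 0.95502
AUD→AED→MXN→AUD: 2.214 × 4.478 × 0.09341 = 0.92609
MXN→AED→INR→MXN: 0.2139 × 24.62 × 0.172 = 0.90579
Maximum is MXN→INR→AED→MXN at 0.9550; no arbitrage — every cycle loses value.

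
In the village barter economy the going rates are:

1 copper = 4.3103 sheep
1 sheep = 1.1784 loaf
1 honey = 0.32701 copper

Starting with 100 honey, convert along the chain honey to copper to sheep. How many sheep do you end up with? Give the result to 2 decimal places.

140.95

100 honey × 0.32701 = 32.701 copper
32.701 copper × 4.3103 = 140.9511203 sheep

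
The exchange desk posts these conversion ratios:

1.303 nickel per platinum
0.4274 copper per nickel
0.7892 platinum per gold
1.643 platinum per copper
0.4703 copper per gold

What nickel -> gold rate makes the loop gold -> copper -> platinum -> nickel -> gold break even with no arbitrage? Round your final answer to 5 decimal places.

Known legs of the cycle: 0.4703 × 1.643 × 1.303 = 1.0068318787
For no arbitrage the full-cycle product must be 1, so the missing rate is 1 / 1.0068318787 ≈ 0.9932145.

0.99321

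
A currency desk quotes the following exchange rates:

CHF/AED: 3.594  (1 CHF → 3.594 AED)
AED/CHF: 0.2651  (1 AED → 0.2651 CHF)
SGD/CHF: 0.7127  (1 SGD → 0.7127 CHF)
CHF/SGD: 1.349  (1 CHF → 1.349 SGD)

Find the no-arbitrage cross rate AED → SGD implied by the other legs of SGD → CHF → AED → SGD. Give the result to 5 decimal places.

Known legs of the cycle: 0.7127 × 3.594 = 2.5614438
For no arbitrage the full-cycle product must be 1, so the missing rate is 1 / 2.5614438 ≈ 0.3904048.

0.39040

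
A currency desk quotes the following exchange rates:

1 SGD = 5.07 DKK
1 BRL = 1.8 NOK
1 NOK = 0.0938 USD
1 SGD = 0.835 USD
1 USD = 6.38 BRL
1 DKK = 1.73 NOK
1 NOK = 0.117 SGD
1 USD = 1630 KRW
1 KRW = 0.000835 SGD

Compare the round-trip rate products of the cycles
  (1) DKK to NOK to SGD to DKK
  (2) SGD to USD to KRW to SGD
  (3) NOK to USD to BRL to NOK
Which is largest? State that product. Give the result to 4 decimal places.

1.1365

(1) 1.73 × 0.117 × 5.07 = 1.02622
(2) 0.835 × 1630 × 0.000835 = 1.13648
(3) 0.0938 × 6.38 × 1.8 = 1.07720
Highest is cycle (2) at 1.1365 (>1, arbitrage).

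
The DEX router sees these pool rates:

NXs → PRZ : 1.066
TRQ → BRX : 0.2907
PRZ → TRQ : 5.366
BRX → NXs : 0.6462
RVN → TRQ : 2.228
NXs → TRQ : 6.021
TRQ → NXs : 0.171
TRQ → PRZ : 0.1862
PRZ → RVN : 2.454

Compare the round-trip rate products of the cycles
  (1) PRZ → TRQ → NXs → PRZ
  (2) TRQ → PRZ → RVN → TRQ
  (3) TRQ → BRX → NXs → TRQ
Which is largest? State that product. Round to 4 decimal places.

(1) 5.366 × 0.171 × 1.066 = 0.97815
(2) 0.1862 × 2.454 × 2.228 = 1.01805
(3) 0.2907 × 0.6462 × 6.021 = 1.13105
Highest is cycle (3) at 1.1310 (>1, arbitrage).

1.1310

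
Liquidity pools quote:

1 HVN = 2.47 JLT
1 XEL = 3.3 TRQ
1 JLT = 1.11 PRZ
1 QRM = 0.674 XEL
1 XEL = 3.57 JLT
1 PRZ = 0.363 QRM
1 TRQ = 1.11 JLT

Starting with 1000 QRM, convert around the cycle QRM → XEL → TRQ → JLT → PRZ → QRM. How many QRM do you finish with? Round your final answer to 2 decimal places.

994.78

1000 QRM × 0.674 = 674 XEL
674 XEL × 3.3 = 2224.2 TRQ
2224.2 TRQ × 1.11 = 2468.862 JLT
2468.862 JLT × 1.11 = 2740.43682 PRZ
2740.43682 PRZ × 0.363 = 994.77856566 QRM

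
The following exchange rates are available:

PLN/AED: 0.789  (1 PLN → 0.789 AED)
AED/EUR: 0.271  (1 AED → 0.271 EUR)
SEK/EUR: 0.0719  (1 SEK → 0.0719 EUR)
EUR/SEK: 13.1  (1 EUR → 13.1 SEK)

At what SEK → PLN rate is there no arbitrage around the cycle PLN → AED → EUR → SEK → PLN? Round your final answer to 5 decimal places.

0.35701

Known legs of the cycle: 0.789 × 0.271 × 13.1 = 2.8010289
For no arbitrage the full-cycle product must be 1, so the missing rate is 1 / 2.8010289 ≈ 0.3570117.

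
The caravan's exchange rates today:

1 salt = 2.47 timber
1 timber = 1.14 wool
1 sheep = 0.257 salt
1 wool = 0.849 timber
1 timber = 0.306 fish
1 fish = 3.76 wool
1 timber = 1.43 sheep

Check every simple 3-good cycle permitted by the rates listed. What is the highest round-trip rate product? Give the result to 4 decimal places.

0.9768

timber→fish→wool→timber: 0.306 × 3.76 × 0.849 = 0.97683
salt→timber→sheep→salt: 2.47 × 1.43 × 0.257 = 0.90775
Maximum is timber→fish→wool→timber at 0.9768; no arbitrage — every cycle loses value.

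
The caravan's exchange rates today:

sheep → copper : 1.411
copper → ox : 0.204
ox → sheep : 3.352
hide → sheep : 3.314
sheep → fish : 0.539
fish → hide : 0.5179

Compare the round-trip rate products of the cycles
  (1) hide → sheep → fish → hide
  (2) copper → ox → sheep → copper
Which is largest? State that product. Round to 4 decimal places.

(1) 3.314 × 0.539 × 0.5179 = 0.92510
(2) 0.204 × 3.352 × 1.411 = 0.96485
Highest is cycle (2) at 0.9649 (≤1, no arbitrage).

0.9649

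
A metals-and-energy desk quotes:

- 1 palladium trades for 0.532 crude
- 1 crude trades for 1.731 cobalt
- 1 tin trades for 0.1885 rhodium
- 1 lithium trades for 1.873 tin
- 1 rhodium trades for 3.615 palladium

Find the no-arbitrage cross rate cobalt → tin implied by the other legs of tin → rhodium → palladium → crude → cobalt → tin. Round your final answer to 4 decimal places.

1.5936

Known legs of the cycle: 0.1885 × 3.615 × 0.532 × 1.731 = 0.62752113333
For no arbitrage the full-cycle product must be 1, so the missing rate is 1 / 0.62752113333 ≈ 1.593572.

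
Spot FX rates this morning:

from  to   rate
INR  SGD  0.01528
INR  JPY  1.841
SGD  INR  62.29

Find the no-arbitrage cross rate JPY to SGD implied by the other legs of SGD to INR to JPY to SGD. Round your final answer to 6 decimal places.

Known legs of the cycle: 62.29 × 1.841 = 114.67589
For no arbitrage the full-cycle product must be 1, so the missing rate is 1 / 114.67589 ≈ 0.00872023.

0.008720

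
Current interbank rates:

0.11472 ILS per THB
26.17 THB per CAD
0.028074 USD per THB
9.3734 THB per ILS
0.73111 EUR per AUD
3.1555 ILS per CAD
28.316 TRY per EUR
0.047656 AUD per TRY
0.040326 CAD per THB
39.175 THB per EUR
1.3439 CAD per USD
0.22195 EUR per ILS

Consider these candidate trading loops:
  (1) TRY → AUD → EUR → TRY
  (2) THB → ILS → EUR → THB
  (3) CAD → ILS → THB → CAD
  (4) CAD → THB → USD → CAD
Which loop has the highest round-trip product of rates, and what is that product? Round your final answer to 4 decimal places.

1.1928

(1) 0.047656 × 0.73111 × 28.316 = 0.98658
(2) 0.11472 × 0.22195 × 39.175 = 0.99748
(3) 3.1555 × 9.3734 × 0.040326 = 1.19275
(4) 26.17 × 0.028074 × 1.3439 = 0.98736
Highest is cycle (3) at 1.1928 (>1, arbitrage).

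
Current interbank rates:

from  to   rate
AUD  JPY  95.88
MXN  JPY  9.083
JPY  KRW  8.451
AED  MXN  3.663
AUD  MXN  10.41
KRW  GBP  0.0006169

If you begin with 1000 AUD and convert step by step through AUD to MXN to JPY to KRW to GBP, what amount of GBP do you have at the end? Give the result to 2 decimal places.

1000 AUD × 10.41 = 10410 MXN
10410 MXN × 9.083 = 94554.03 JPY
94554.03 JPY × 8.451 = 799076.10753 KRW
799076.10753 KRW × 0.0006169 = 492.950050735257 GBP

492.95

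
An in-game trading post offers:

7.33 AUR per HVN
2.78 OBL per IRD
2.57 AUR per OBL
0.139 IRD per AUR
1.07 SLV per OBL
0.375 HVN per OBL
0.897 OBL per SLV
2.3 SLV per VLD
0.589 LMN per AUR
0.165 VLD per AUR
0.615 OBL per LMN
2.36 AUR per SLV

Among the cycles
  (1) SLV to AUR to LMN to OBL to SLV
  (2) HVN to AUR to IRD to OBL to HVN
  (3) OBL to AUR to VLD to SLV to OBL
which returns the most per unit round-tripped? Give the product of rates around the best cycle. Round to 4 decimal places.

(1) 2.36 × 0.589 × 0.615 × 1.07 = 0.91472
(2) 7.33 × 0.139 × 2.78 × 0.375 = 1.06217
(3) 2.57 × 0.165 × 2.3 × 0.897 = 0.87486
Highest is cycle (2) at 1.0622 (>1, arbitrage).

1.0622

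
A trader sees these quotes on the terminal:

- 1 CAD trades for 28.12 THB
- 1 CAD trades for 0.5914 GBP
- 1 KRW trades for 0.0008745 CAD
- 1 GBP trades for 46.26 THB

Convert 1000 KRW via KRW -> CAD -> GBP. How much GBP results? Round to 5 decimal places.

0.51718

1000 KRW × 0.0008745 = 0.8745 CAD
0.8745 CAD × 0.5914 = 0.5171793 GBP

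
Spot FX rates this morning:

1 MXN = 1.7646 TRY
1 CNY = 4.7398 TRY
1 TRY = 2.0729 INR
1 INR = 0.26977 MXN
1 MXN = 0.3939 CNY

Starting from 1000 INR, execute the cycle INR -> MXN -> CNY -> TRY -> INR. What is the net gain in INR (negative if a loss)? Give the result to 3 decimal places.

44.042

1000 INR × 0.26977 = 269.77 MXN
269.77 MXN × 0.3939 = 106.262403 CNY
106.262403 CNY × 4.7398 = 503.6625377394 TRY
503.6625377394 TRY × 2.0729 = 1044.04207448000226 INR
Net change: 1044.04207448000226 − 1000 = 44.04207448000226 INR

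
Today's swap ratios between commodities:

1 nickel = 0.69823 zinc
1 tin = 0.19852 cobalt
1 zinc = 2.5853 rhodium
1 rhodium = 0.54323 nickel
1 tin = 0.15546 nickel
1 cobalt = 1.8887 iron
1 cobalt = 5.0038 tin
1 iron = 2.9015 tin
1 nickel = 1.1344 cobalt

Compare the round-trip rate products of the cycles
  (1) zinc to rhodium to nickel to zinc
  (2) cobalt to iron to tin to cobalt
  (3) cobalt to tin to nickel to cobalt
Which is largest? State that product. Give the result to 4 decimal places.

1.0879

(1) 2.5853 × 0.54323 × 0.69823 = 0.98060
(2) 1.8887 × 2.9015 × 0.19852 = 1.08790
(3) 5.0038 × 0.15546 × 1.1344 = 0.88244
Highest is cycle (2) at 1.0879 (>1, arbitrage).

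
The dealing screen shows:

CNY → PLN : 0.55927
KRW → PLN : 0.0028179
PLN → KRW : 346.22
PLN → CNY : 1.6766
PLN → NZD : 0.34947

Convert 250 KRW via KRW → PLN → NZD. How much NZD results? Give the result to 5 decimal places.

250 KRW × 0.0028179 = 0.704475 PLN
0.704475 PLN × 0.34947 = 0.24619287825 NZD

0.24619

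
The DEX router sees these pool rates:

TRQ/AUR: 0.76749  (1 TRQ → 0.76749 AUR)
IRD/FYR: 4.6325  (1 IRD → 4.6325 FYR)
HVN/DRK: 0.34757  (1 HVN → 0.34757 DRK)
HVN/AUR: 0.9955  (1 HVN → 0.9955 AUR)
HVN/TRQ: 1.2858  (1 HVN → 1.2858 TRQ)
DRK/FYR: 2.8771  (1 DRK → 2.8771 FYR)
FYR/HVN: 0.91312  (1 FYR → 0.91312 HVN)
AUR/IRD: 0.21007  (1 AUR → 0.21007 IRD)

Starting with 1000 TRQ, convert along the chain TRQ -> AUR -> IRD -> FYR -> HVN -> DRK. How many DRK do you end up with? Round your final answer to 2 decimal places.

237.04

1000 TRQ × 0.76749 = 767.49 AUR
767.49 AUR × 0.21007 = 161.2266243 IRD
161.2266243 IRD × 4.6325 = 746.88233706975 FYR
746.88233706975 FYR × 0.91312 = 681.99319962513012 HVN
681.99319962513012 HVN × 0.34757 = 237.0403763937064758084 DRK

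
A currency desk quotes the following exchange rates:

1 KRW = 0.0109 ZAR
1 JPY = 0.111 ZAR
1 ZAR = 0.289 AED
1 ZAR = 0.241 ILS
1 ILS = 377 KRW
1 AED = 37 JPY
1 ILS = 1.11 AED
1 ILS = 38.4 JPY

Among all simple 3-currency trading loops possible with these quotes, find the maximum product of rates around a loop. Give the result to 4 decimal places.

ZAR→AED→JPY→ZAR: 0.289 × 37 × 0.111 = 1.18692
ZAR→ILS→JPY→ZAR: 0.241 × 38.4 × 0.111 = 1.02724
ZAR→ILS→KRW→ZAR: 0.241 × 377 × 0.0109 = 0.99034
Maximum is ZAR→AED→JPY→ZAR at 1.1869; arbitrage exists.

1.1869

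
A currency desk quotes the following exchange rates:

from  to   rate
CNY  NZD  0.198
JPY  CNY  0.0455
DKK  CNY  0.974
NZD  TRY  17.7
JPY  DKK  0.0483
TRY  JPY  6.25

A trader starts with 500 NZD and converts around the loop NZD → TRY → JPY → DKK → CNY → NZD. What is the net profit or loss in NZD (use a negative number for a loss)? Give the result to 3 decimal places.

500 NZD × 17.7 = 8850 TRY
8850 TRY × 6.25 = 55312.5 JPY
55312.5 JPY × 0.0483 = 2671.59375 DKK
2671.59375 DKK × 0.974 = 2602.1323125 CNY
2602.1323125 CNY × 0.198 = 515.222197875 NZD
Net change: 515.222197875 − 500 = 15.222197875 NZD

15.222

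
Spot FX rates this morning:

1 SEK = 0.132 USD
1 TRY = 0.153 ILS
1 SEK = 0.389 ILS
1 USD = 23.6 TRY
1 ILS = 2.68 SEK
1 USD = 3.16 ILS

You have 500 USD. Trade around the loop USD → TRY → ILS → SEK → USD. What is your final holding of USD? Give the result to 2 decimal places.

500 USD × 23.6 = 11800 TRY
11800 TRY × 0.153 = 1805.4 ILS
1805.4 ILS × 2.68 = 4838.472 SEK
4838.472 SEK × 0.132 = 638.678304 USD

638.68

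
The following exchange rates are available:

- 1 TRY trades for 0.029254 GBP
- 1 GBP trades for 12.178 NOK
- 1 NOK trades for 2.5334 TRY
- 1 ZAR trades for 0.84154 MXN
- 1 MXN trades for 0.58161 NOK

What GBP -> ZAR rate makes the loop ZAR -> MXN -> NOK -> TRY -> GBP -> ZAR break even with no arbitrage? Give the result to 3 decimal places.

Known legs of the cycle: 0.84154 × 0.58161 × 2.5334 × 0.029254 = 0.03627401697835223784
For no arbitrage the full-cycle product must be 1, so the missing rate is 1 / 0.03627401697835223784 ≈ 27.56794.

27.568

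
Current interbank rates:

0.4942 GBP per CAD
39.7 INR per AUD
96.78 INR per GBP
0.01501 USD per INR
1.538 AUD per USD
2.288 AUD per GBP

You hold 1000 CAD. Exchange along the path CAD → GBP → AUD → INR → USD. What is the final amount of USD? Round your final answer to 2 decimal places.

1000 CAD × 0.4942 = 494.2 GBP
494.2 GBP × 2.288 = 1130.7296 AUD
1130.7296 AUD × 39.7 = 44889.96512 INR
44889.96512 INR × 0.01501 = 673.7983764512 USD

673.80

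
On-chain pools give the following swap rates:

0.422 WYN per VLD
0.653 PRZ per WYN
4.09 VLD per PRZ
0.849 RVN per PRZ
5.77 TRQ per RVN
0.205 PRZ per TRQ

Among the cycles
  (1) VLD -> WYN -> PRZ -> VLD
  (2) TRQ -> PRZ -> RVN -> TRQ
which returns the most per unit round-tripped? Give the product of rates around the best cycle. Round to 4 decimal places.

1.1271

(1) 0.422 × 0.653 × 4.09 = 1.12706
(2) 0.205 × 0.849 × 5.77 = 1.00424
Highest is cycle (1) at 1.1271 (>1, arbitrage).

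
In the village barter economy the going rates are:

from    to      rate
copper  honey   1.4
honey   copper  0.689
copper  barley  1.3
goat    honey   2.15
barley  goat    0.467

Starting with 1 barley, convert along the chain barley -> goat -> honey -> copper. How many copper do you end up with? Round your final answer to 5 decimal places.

0.69179

1 barley × 0.467 = 0.467 goat
0.467 goat × 2.15 = 1.00405 honey
1.00405 honey × 0.689 = 0.69179045 copper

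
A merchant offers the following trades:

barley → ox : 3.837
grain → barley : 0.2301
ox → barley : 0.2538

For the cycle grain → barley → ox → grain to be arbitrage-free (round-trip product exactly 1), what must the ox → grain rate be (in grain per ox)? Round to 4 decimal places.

Known legs of the cycle: 0.2301 × 3.837 = 0.8828937
For no arbitrage the full-cycle product must be 1, so the missing rate is 1 / 0.8828937 ≈ 1.132639.

1.1326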